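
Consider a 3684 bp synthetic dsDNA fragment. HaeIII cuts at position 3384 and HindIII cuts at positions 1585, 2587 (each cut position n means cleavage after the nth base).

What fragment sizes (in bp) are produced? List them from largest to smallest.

Combined cut positions (sorted): 1585, 2587, 3384.
Linear molecule, 3 cuts → 4 fragments:
  1585 − 0 = 1585 bp
  2587 − 1585 = 1002 bp
  3384 − 2587 = 797 bp
  3684 − 3384 = 300 bp
Sorted largest to smallest: 1585, 1002, 797, 300 bp.

1585, 1002, 797, 300 bp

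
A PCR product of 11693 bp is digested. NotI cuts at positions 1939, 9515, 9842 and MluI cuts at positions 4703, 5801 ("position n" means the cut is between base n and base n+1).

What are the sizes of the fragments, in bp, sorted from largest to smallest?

Combined cut positions (sorted): 1939, 4703, 5801, 9515, 9842.
Linear molecule, 5 cuts → 6 fragments:
  1939 − 0 = 1939 bp
  4703 − 1939 = 2764 bp
  5801 − 4703 = 1098 bp
  9515 − 5801 = 3714 bp
  9842 − 9515 = 327 bp
  11693 − 9842 = 1851 bp
Sorted largest to smallest: 3714, 2764, 1939, 1851, 1098, 327 bp.

3714, 2764, 1939, 1851, 1098, 327 bp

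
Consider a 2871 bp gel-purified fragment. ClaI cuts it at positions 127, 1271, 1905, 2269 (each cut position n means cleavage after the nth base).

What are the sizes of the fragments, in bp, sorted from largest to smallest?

Linear molecule, 4 cuts → 5 fragments:
  127 − 0 = 127 bp
  1271 − 127 = 1144 bp
  1905 − 1271 = 634 bp
  2269 − 1905 = 364 bp
  2871 − 2269 = 602 bp
Sorted largest to smallest: 1144, 634, 602, 364, 127 bp.

1144, 634, 602, 364, 127 bp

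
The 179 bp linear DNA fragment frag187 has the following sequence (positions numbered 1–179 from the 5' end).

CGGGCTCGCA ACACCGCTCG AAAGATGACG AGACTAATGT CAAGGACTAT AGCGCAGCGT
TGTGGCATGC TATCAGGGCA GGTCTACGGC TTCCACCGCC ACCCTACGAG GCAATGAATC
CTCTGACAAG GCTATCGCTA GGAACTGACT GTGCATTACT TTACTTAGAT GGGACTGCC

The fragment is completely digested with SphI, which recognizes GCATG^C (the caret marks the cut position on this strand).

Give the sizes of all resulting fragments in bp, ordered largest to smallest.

The SphI site (GCATGC) starts at position 65.
SphI cuts after base 5 of each site (before the last base), so after position 69.
Linear molecule, 1 cut → 2 fragments:
  1–69 → 69 bp
  70–179 → 110 bp
Sorted largest to smallest: 110, 69 bp.

110, 69 bp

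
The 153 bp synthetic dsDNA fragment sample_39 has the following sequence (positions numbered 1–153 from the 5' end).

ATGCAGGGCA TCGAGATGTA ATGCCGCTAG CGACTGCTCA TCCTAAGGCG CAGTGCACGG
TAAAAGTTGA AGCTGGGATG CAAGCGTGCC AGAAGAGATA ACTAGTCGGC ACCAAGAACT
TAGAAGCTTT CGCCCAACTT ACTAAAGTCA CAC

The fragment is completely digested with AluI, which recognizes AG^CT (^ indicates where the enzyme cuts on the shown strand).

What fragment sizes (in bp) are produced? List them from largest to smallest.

72, 54, 27 bp

AluI sites (AGCT) start at positions 71, 125.
AluI cuts after base 2 of each site, so after positions 72, 126.
Linear molecule, 2 cuts → 3 fragments:
  1–72 → 72 bp
  73–126 → 54 bp
  127–153 → 27 bp
Sorted largest to smallest: 72, 54, 27 bp.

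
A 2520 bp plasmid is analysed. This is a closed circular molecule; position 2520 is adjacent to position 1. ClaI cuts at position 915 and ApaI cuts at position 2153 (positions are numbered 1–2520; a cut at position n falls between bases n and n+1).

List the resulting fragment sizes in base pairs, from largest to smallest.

1282, 1238 bp

Combined cut positions (sorted): 915, 2153.
Circular molecule, 2 cuts → 2 fragments:
  2153 − 915 = 1238 bp
  wrap: 2520 − 2153 + 915 = 1282 bp
Sorted largest to smallest: 1282, 1238 bp.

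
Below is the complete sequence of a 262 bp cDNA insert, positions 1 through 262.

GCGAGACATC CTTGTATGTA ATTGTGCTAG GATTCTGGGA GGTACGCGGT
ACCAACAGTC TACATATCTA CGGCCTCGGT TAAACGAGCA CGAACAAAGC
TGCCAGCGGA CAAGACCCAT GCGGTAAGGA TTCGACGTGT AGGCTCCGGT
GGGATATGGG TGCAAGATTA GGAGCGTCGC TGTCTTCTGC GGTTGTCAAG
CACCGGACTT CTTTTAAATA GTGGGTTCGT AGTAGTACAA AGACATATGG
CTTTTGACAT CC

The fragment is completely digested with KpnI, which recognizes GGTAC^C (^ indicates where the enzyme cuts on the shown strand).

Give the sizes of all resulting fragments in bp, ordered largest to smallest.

210, 52 bp

The KpnI site (GGTACC) starts at position 48.
KpnI cuts after base 5 of each site (before the last base), so after position 52.
Linear molecule, 1 cut → 2 fragments:
  1–52 → 52 bp
  53–262 → 210 bp
Sorted largest to smallest: 210, 52 bp.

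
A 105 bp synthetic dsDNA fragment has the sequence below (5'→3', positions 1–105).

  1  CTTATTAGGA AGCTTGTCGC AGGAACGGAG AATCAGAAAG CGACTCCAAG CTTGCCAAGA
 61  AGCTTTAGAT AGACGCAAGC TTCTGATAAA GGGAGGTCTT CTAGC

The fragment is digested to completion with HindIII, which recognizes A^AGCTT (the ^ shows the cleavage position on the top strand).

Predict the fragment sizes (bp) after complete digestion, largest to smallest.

HindIII sites (AAGCTT) start at positions 10, 48, 60, 77.
HindIII cuts after the first base of each site, so after positions 10, 48, 60, 77.
Linear molecule, 4 cuts → 5 fragments:
  1–10 → 10 bp
  11–48 → 38 bp
  49–60 → 12 bp
  61–77 → 17 bp
  78–105 → 28 bp
Sorted largest to smallest: 38, 28, 17, 12, 10 bp.

38, 28, 17, 12, 10 bp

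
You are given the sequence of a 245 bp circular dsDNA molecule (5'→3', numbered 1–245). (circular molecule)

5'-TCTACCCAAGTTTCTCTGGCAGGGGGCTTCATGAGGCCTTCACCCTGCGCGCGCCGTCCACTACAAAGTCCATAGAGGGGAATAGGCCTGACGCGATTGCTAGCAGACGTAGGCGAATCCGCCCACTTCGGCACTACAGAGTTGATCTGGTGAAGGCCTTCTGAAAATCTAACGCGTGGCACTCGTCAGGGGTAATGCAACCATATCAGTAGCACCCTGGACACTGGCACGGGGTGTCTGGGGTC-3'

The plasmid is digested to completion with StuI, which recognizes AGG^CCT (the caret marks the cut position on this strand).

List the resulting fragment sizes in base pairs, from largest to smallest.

125, 70, 50 bp

StuI sites (AGGCCT) start at positions 34, 84, 154.
StuI cuts after base 3 of each site, so after positions 36, 86, 156.
Circular molecule, 3 cuts → 3 fragments:
  37–86 → 50 bp
  87–156 → 70 bp
  157–245 then 1–36 → 89 + 36 = 125 bp
Sorted largest to smallest: 125, 70, 50 bp.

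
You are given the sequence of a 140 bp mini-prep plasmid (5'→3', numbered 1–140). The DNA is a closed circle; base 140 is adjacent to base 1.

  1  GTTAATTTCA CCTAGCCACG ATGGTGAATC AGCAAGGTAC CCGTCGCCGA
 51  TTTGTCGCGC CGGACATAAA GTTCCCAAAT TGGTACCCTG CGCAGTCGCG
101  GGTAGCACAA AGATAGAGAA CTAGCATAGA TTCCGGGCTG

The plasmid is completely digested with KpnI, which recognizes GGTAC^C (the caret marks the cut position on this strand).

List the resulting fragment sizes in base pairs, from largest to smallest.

94, 46 bp

KpnI sites (GGTACC) start at positions 36, 82.
KpnI cuts after base 5 of each site (before the last base), so after positions 40, 86.
Circular molecule, 2 cuts → 2 fragments:
  41–86 → 46 bp
  87–140 then 1–40 → 54 + 40 = 94 bp
Sorted largest to smallest: 94, 46 bp.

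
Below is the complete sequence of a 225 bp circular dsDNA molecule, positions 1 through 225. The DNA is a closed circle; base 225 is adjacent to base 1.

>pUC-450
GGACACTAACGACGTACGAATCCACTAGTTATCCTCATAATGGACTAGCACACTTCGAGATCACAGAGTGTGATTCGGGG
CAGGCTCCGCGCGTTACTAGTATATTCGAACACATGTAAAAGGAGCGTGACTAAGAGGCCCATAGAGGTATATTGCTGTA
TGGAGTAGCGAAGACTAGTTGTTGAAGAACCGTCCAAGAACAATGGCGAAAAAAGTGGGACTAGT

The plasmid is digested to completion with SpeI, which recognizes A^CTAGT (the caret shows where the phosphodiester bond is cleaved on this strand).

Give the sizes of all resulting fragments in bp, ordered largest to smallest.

78, 72, 46, 29 bp

SpeI sites (ACTAGT) start at positions 24, 96, 174, 220.
SpeI cuts after the first base of each site, so after positions 24, 96, 174, 220.
Circular molecule, 4 cuts → 4 fragments:
  25–96 → 72 bp
  97–174 → 78 bp
  175–220 → 46 bp
  221–225 then 1–24 → 5 + 24 = 29 bp
Sorted largest to smallest: 78, 72, 46, 29 bp.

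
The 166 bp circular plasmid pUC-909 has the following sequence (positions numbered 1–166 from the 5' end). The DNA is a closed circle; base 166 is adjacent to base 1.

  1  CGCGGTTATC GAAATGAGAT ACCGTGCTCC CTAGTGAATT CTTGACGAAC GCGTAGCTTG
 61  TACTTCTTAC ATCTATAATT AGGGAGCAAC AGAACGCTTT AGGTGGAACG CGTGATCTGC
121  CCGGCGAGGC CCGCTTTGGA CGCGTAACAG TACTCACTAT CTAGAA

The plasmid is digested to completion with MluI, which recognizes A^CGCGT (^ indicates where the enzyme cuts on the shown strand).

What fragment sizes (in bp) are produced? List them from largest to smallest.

MluI sites (ACGCGT) start at positions 49, 108, 140.
MluI cuts after the first base of each site, so after positions 49, 108, 140.
Circular molecule, 3 cuts → 3 fragments:
  50–108 → 59 bp
  109–140 → 32 bp
  141–166 then 1–49 → 26 + 49 = 75 bp
Sorted largest to smallest: 75, 59, 32 bp.

75, 59, 32 bp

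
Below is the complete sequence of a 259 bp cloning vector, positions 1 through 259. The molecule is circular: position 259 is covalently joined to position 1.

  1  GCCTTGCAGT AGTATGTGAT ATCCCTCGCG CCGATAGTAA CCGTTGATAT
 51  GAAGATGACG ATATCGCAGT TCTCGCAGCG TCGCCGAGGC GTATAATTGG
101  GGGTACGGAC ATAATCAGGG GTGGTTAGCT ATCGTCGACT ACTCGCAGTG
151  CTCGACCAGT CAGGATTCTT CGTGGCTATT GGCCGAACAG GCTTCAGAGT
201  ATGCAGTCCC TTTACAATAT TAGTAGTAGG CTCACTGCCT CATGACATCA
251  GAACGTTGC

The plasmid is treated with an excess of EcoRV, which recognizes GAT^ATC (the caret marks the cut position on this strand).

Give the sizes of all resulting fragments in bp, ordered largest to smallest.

217, 42 bp

EcoRV sites (GATATC) start at positions 18, 60.
EcoRV cuts after base 3 of each site, so after positions 20, 62.
Circular molecule, 2 cuts → 2 fragments:
  21–62 → 42 bp
  63–259 then 1–20 → 197 + 20 = 217 bp
Sorted largest to smallest: 217, 42 bp.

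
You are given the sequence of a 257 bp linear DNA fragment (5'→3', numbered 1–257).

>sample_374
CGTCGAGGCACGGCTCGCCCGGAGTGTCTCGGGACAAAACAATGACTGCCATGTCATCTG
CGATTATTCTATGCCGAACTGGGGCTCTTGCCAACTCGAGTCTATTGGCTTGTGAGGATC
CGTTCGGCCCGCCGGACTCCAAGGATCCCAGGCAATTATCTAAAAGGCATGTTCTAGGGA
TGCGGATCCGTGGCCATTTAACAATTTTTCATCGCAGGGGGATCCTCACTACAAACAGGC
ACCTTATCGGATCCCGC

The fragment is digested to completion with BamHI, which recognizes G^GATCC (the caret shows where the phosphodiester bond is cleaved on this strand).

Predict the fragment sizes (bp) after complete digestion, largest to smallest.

BamHI sites (GGATCC) start at positions 116, 143, 184, 220, 249.
BamHI cuts after the first base of each site, so after positions 116, 143, 184, 220, 249.
Linear molecule, 5 cuts → 6 fragments:
  1–116 → 116 bp
  117–143 → 27 bp
  144–184 → 41 bp
  185–220 → 36 bp
  221–249 → 29 bp
  250–257 → 8 bp
Sorted largest to smallest: 116, 41, 36, 29, 27, 8 bp.

116, 41, 36, 29, 27, 8 bp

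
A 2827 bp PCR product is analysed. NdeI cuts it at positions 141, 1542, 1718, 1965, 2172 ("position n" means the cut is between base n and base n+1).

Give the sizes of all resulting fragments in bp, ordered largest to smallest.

1401, 655, 247, 207, 176, 141 bp

Linear molecule, 5 cuts → 6 fragments:
  141 − 0 = 141 bp
  1542 − 141 = 1401 bp
  1718 − 1542 = 176 bp
  1965 − 1718 = 247 bp
  2172 − 1965 = 207 bp
  2827 − 2172 = 655 bp
Sorted largest to smallest: 1401, 655, 247, 207, 176, 141 bp.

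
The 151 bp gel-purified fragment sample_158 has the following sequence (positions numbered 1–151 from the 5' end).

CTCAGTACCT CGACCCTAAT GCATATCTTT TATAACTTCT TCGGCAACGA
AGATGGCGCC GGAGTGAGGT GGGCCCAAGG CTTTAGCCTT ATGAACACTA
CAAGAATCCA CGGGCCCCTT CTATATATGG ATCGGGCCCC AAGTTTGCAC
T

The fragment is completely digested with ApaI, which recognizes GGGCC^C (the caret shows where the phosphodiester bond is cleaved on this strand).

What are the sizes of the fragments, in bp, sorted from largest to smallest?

75, 41, 22, 13 bp

ApaI sites (GGGCCC) start at positions 71, 112, 134.
ApaI cuts after base 5 of each site (before the last base), so after positions 75, 116, 138.
Linear molecule, 3 cuts → 4 fragments:
  1–75 → 75 bp
  76–116 → 41 bp
  117–138 → 22 bp
  139–151 → 13 bp
Sorted largest to smallest: 75, 41, 22, 13 bp.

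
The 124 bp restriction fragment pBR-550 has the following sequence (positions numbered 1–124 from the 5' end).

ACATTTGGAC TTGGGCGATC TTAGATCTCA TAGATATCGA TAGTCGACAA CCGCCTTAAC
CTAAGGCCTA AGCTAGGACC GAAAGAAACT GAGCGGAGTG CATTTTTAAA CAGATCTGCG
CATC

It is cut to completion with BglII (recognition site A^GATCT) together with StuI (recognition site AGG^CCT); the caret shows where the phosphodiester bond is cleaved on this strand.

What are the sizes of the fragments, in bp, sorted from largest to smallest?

46, 43, 23, 12 bp

BglII sites (AGATCT) start at positions 23, 112.
BglII cuts after the first base of each site, so after positions 23, 112.
The StuI site (AGGCCT) starts at position 64.
StuI cuts after base 3 of each site, so after position 66.
Combined cut positions: 23, 66, 112.
Linear molecule, 3 cuts → 4 fragments:
  1–23 → 23 bp
  24–66 → 43 bp
  67–112 → 46 bp
  113–124 → 12 bp
Sorted largest to smallest: 46, 43, 23, 12 bp.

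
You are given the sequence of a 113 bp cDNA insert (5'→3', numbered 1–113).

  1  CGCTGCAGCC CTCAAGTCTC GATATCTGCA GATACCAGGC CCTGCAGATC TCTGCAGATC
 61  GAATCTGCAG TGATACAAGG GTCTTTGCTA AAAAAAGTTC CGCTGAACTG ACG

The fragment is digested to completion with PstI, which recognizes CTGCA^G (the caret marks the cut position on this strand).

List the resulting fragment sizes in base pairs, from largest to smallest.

PstI sites (CTGCAG) start at positions 3, 26, 42, 52, 65.
PstI cuts after base 5 of each site (before the last base), so after positions 7, 30, 46, 56, 69.
Linear molecule, 5 cuts → 6 fragments:
  1–7 → 7 bp
  8–30 → 23 bp
  31–46 → 16 bp
  47–56 → 10 bp
  57–69 → 13 bp
  70–113 → 44 bp
Sorted largest to smallest: 44, 23, 16, 13, 10, 7 bp.

44, 23, 16, 13, 10, 7 bp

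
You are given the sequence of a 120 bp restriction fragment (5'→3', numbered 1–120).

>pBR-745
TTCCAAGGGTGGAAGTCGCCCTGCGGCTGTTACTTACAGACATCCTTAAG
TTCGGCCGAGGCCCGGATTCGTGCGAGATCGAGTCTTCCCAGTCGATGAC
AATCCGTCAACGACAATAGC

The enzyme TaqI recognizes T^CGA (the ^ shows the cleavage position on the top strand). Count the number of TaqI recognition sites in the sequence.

2

TCGA occurs starting at positions 79, 93.
TaqI cuts at 2 sites.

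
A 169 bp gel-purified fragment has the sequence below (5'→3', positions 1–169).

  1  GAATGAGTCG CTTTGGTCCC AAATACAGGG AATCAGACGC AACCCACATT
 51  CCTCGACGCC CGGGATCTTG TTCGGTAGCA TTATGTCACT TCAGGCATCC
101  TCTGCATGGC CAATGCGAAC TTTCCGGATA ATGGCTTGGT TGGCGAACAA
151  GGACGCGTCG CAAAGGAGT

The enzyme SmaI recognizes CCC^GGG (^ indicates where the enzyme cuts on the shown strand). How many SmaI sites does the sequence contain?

1

CCCGGG occurs starting at position 59.
SmaI cuts at 1 site.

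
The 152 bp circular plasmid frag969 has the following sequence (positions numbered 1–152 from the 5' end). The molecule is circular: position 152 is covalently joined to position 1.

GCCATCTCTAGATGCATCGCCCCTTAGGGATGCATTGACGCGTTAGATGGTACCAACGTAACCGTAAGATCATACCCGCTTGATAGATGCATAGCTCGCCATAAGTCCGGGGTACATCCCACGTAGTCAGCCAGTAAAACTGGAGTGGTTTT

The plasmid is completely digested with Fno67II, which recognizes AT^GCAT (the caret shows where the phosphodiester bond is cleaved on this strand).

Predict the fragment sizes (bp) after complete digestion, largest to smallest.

77, 57, 18 bp

Fno67II sites (ATGCAT) start at positions 12, 30, 87.
Fno67II cuts after base 2 of each site, so after positions 13, 31, 88.
Circular molecule, 3 cuts → 3 fragments:
  14–31 → 18 bp
  32–88 → 57 bp
  89–152 then 1–13 → 64 + 13 = 77 bp
Sorted largest to smallest: 77, 57, 18 bp.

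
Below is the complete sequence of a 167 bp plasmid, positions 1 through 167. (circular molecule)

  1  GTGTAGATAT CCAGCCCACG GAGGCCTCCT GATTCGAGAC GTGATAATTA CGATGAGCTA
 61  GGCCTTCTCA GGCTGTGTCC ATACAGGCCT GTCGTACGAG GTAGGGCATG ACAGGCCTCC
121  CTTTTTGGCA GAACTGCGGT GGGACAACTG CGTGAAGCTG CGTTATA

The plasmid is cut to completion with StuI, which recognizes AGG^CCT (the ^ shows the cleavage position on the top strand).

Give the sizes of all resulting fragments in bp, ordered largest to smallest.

StuI sites (AGGCCT) start at positions 22, 60, 85, 113.
StuI cuts after base 3 of each site, so after positions 24, 62, 87, 115.
Circular molecule, 4 cuts → 4 fragments:
  25–62 → 38 bp
  63–87 → 25 bp
  88–115 → 28 bp
  116–167 then 1–24 → 52 + 24 = 76 bp
Sorted largest to smallest: 76, 38, 28, 25 bp.

76, 38, 28, 25 bp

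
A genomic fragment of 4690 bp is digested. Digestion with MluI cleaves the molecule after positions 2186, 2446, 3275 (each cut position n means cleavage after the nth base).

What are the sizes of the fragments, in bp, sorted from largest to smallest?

2186, 1415, 829, 260 bp

Linear molecule, 3 cuts → 4 fragments:
  2186 − 0 = 2186 bp
  2446 − 2186 = 260 bp
  3275 − 2446 = 829 bp
  4690 − 3275 = 1415 bp
Sorted largest to smallest: 2186, 1415, 829, 260 bp.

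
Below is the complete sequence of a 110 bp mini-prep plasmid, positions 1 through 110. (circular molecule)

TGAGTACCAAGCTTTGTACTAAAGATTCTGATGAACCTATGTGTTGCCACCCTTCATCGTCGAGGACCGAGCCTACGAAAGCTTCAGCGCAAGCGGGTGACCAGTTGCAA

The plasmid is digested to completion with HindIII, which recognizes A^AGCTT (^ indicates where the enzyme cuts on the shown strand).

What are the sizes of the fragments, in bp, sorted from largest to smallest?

HindIII sites (AAGCTT) start at positions 9, 79.
HindIII cuts after the first base of each site, so after positions 9, 79.
Circular molecule, 2 cuts → 2 fragments:
  10–79 → 70 bp
  80–110 then 1–9 → 31 + 9 = 40 bp
Sorted largest to smallest: 70, 40 bp.

70, 40 bp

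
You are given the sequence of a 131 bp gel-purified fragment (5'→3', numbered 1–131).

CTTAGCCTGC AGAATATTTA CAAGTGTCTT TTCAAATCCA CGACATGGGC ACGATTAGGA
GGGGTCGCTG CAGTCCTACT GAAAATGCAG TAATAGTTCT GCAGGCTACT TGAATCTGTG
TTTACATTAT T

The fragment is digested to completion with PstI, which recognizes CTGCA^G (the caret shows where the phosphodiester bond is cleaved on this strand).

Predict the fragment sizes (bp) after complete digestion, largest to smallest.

61, 31, 28, 11 bp

PstI sites (CTGCAG) start at positions 7, 68, 99.
PstI cuts after base 5 of each site (before the last base), so after positions 11, 72, 103.
Linear molecule, 3 cuts → 4 fragments:
  1–11 → 11 bp
  12–72 → 61 bp
  73–103 → 31 bp
  104–131 → 28 bp
Sorted largest to smallest: 61, 31, 28, 11 bp.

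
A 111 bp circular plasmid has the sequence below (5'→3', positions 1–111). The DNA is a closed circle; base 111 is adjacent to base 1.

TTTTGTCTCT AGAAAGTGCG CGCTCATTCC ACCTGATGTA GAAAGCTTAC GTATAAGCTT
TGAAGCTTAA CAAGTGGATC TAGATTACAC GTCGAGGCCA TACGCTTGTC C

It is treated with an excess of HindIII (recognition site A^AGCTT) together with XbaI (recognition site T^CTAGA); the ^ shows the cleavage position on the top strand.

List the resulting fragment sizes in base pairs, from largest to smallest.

HindIII sites (AAGCTT) start at positions 43, 55, 63.
HindIII cuts after the first base of each site, so after positions 43, 55, 63.
XbaI sites (TCTAGA) start at positions 8, 79.
XbaI cuts after the first base of each site, so after positions 8, 79.
Combined cut positions: 8, 43, 55, 63, 79.
Circular molecule, 5 cuts → 5 fragments:
  9–43 → 35 bp
  44–55 → 12 bp
  56–63 → 8 bp
  64–79 → 16 bp
  80–111 then 1–8 → 32 + 8 = 40 bp
Sorted largest to smallest: 40, 35, 16, 12, 8 bp.

40, 35, 16, 12, 8 bp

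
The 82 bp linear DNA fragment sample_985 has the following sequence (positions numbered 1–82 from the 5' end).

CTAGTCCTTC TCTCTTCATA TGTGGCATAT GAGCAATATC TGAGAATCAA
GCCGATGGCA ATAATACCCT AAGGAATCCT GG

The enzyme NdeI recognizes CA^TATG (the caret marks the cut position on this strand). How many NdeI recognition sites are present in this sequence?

2

CATATG occurs starting at positions 17, 26.
NdeI cuts at 2 sites.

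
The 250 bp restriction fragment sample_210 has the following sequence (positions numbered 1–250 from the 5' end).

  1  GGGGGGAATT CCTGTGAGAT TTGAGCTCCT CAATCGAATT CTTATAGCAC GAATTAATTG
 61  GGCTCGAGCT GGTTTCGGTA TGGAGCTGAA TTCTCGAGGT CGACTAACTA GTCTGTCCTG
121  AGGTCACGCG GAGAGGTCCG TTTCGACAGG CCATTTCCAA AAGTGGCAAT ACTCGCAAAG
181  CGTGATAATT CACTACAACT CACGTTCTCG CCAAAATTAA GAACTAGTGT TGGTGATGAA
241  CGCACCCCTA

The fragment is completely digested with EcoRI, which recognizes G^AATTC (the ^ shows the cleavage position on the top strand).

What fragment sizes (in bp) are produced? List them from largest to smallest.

162, 52, 30, 6 bp

EcoRI sites (GAATTC) start at positions 6, 36, 88.
EcoRI cuts after the first base of each site, so after positions 6, 36, 88.
Linear molecule, 3 cuts → 4 fragments:
  1–6 → 6 bp
  7–36 → 30 bp
  37–88 → 52 bp
  89–250 → 162 bp
Sorted largest to smallest: 162, 52, 30, 6 bp.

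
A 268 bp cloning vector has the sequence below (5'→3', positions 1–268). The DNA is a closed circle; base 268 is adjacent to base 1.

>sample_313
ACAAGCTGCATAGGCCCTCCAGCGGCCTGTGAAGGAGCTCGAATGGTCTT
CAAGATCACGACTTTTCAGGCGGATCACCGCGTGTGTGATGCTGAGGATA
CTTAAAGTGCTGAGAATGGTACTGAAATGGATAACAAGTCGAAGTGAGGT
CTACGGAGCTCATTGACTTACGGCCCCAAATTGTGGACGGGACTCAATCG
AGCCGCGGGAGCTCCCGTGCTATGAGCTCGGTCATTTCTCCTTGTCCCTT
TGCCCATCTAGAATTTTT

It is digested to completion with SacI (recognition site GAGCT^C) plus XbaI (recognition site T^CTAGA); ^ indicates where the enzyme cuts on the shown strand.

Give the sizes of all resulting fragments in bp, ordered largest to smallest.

SacI sites (GAGCTC) start at positions 35, 156, 209, 224.
SacI cuts after base 5 of each site (before the last base), so after positions 39, 160, 213, 228.
The XbaI site (TCTAGA) starts at position 257.
XbaI cuts after the first base of each site, so after position 257.
Combined cut positions: 39, 160, 213, 228, 257.
Circular molecule, 5 cuts → 5 fragments:
  40–160 → 121 bp
  161–213 → 53 bp
  214–228 → 15 bp
  229–257 → 29 bp
  258–268 then 1–39 → 11 + 39 = 50 bp
Sorted largest to smallest: 121, 53, 50, 29, 15 bp.

121, 53, 50, 29, 15 bp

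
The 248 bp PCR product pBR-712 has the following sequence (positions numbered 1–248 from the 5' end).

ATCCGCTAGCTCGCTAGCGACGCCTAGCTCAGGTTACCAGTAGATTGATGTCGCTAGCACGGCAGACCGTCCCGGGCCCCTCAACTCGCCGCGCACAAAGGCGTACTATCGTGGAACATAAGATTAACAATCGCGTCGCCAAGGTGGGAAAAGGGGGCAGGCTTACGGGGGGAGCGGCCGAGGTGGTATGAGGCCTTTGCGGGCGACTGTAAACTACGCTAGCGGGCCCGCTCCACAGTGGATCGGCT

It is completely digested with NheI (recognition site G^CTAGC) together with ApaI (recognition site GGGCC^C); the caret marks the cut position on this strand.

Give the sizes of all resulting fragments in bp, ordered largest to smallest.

140, 40, 25, 20, 10, 8, 5 bp

NheI sites (GCTAGC) start at positions 5, 13, 53, 218.
NheI cuts after the first base of each site, so after positions 5, 13, 53, 218.
ApaI sites (GGGCCC) start at positions 74, 224.
ApaI cuts after base 5 of each site (before the last base), so after positions 78, 228.
Combined cut positions: 5, 13, 53, 78, 218, 228.
Linear molecule, 6 cuts → 7 fragments:
  1–5 → 5 bp
  6–13 → 8 bp
  14–53 → 40 bp
  54–78 → 25 bp
  79–218 → 140 bp
  219–228 → 10 bp
  229–248 → 20 bp
Sorted largest to smallest: 140, 40, 25, 20, 10, 8, 5 bp.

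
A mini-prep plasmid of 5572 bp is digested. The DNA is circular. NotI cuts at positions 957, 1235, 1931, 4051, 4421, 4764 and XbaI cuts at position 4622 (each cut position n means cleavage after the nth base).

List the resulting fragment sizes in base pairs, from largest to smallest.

2120, 1765, 696, 370, 278, 201, 142 bp

Combined cut positions (sorted): 957, 1235, 1931, 4051, 4421, 4622, 4764.
Circular molecule, 7 cuts → 7 fragments:
  1235 − 957 = 278 bp
  1931 − 1235 = 696 bp
  4051 − 1931 = 2120 bp
  4421 − 4051 = 370 bp
  4622 − 4421 = 201 bp
  4764 − 4622 = 142 bp
  wrap: 5572 − 4764 + 957 = 1765 bp
Sorted largest to smallest: 2120, 1765, 696, 370, 278, 201, 142 bp.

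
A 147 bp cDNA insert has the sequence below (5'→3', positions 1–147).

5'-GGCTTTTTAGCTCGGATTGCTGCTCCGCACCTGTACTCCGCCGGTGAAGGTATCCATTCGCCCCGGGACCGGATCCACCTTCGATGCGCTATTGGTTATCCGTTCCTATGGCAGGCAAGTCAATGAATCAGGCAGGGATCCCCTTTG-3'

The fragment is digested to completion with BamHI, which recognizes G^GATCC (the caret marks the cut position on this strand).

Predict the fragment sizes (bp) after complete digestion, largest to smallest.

BamHI sites (GGATCC) start at positions 71, 136.
BamHI cuts after the first base of each site, so after positions 71, 136.
Linear molecule, 2 cuts → 3 fragments:
  1–71 → 71 bp
  72–136 → 65 bp
  137–147 → 11 bp
Sorted largest to smallest: 71, 65, 11 bp.

71, 65, 11 bp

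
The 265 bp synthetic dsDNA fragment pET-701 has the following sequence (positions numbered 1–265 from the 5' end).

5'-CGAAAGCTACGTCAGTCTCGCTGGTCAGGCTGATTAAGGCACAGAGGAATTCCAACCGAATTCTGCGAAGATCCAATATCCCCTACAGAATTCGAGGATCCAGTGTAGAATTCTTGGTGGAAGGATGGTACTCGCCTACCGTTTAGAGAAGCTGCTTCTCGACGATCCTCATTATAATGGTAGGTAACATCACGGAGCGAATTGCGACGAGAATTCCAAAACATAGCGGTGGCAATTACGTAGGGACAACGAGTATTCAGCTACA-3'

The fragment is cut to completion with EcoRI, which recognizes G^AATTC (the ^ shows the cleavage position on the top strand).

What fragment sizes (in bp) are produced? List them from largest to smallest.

EcoRI sites (GAATTC) start at positions 47, 58, 88, 108, 211.
EcoRI cuts after the first base of each site, so after positions 47, 58, 88, 108, 211.
Linear molecule, 5 cuts → 6 fragments:
  1–47 → 47 bp
  48–58 → 11 bp
  59–88 → 30 bp
  89–108 → 20 bp
  109–211 → 103 bp
  212–265 → 54 bp
Sorted largest to smallest: 103, 54, 47, 30, 20, 11 bp.

103, 54, 47, 30, 20, 11 bp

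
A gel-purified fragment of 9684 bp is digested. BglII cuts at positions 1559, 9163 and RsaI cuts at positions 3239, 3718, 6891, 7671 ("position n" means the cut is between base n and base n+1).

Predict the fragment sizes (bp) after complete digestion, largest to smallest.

3173, 1680, 1559, 1492, 780, 521, 479 bp

Combined cut positions (sorted): 1559, 3239, 3718, 6891, 7671, 9163.
Linear molecule, 6 cuts → 7 fragments:
  1559 − 0 = 1559 bp
  3239 − 1559 = 1680 bp
  3718 − 3239 = 479 bp
  6891 − 3718 = 3173 bp
  7671 − 6891 = 780 bp
  9163 − 7671 = 1492 bp
  9684 − 9163 = 521 bp
Sorted largest to smallest: 3173, 1680, 1559, 1492, 780, 521, 479 bp.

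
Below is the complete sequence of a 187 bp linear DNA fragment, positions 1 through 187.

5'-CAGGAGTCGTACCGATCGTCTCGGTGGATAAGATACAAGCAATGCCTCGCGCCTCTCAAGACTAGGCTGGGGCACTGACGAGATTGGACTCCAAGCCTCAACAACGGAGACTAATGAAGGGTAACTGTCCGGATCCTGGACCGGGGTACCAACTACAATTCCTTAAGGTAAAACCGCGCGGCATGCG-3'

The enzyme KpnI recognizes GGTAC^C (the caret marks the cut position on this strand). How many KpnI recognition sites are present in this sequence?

1

GGTACC occurs starting at position 145.
KpnI cuts at 1 site.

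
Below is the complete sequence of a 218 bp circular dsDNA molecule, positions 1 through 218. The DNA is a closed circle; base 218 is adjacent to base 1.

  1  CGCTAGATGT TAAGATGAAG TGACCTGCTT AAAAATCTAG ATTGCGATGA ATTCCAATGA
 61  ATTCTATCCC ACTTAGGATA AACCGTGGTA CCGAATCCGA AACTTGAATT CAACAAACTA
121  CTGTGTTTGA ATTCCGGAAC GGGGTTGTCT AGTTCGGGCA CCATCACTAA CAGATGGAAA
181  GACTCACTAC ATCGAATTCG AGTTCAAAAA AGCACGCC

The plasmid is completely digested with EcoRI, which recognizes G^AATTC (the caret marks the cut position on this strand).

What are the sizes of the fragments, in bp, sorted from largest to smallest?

EcoRI sites (GAATTC) start at positions 49, 59, 106, 129, 194.
EcoRI cuts after the first base of each site, so after positions 49, 59, 106, 129, 194.
Circular molecule, 5 cuts → 5 fragments:
  50–59 → 10 bp
  60–106 → 47 bp
  107–129 → 23 bp
  130–194 → 65 bp
  195–218 then 1–49 → 24 + 49 = 73 bp
Sorted largest to smallest: 73, 65, 47, 23, 10 bp.

73, 65, 47, 23, 10 bp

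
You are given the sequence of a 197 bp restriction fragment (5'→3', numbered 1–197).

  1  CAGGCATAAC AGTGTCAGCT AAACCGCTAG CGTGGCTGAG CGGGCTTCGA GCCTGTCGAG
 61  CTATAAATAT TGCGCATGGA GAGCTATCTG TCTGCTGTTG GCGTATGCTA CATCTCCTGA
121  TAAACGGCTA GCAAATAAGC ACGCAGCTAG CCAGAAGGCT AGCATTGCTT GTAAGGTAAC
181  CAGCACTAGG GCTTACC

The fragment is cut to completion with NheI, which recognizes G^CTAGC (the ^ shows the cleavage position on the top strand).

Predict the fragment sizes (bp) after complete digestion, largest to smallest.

NheI sites (GCTAGC) start at positions 26, 127, 146, 158.
NheI cuts after the first base of each site, so after positions 26, 127, 146, 158.
Linear molecule, 4 cuts → 5 fragments:
  1–26 → 26 bp
  27–127 → 101 bp
  128–146 → 19 bp
  147–158 → 12 bp
  159–197 → 39 bp
Sorted largest to smallest: 101, 39, 26, 19, 12 bp.

101, 39, 26, 19, 12 bp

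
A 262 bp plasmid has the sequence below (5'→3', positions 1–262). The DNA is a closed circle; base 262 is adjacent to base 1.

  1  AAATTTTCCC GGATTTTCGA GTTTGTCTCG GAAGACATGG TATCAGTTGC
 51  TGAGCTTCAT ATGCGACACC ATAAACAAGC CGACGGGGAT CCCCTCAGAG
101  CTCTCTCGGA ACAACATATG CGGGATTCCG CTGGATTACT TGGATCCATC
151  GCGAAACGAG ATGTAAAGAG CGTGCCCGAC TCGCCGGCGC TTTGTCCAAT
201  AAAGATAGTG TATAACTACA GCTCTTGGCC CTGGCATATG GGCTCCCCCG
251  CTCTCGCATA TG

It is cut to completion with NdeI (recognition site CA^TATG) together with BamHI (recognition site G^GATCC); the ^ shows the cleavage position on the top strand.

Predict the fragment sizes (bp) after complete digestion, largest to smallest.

NdeI sites (CATATG) start at positions 58, 115, 235, 257.
NdeI cuts after base 2 of each site, so after positions 59, 116, 236, 258.
BamHI sites (GGATCC) start at positions 87, 142.
BamHI cuts after the first base of each site, so after positions 87, 142.
Combined cut positions: 59, 87, 116, 142, 236, 258.
Circular molecule, 6 cuts → 6 fragments:
  60–87 → 28 bp
  88–116 → 29 bp
  117–142 → 26 bp
  143–236 → 94 bp
  237–258 → 22 bp
  259–262 then 1–59 → 4 + 59 = 63 bp
Sorted largest to smallest: 94, 63, 29, 28, 26, 22 bp.

94, 63, 29, 28, 26, 22 bp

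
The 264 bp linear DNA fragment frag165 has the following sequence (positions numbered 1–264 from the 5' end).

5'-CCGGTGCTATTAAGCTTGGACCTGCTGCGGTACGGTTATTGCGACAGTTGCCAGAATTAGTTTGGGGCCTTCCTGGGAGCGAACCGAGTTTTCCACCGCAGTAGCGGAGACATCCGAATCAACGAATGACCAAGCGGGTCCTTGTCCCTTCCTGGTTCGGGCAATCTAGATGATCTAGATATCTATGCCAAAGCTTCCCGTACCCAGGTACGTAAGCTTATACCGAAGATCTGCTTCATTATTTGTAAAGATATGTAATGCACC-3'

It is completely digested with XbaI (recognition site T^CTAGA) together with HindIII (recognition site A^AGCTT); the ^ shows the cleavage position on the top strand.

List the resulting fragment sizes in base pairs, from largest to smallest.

XbaI sites (TCTAGA) start at positions 165, 174.
XbaI cuts after the first base of each site, so after positions 165, 174.
HindIII sites (AAGCTT) start at positions 12, 191, 214.
HindIII cuts after the first base of each site, so after positions 12, 191, 214.
Combined cut positions: 12, 165, 174, 191, 214.
Linear molecule, 5 cuts → 6 fragments:
  1–12 → 12 bp
  13–165 → 153 bp
  166–174 → 9 bp
  175–191 → 17 bp
  192–214 → 23 bp
  215–264 → 50 bp
Sorted largest to smallest: 153, 50, 23, 17, 12, 9 bp.

153, 50, 23, 17, 12, 9 bp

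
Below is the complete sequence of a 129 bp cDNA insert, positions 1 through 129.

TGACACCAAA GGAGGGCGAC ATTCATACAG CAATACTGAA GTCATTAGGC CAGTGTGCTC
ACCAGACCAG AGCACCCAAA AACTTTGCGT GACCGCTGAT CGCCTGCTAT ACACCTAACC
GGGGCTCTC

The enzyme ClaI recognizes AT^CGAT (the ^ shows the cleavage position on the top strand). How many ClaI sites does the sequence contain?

0

No occurrence of ATCGAT is present in the sequence.
ClaI does not cut: 0 sites.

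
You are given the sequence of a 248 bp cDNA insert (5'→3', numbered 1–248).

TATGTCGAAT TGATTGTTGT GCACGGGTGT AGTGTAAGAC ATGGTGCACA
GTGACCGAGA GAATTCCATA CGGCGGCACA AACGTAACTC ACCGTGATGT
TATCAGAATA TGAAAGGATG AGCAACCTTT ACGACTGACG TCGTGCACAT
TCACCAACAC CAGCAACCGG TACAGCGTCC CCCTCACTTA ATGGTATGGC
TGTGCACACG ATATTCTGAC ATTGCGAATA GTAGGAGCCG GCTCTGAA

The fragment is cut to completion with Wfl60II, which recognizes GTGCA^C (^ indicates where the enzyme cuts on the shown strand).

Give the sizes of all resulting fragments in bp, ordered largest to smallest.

Wfl60II sites (GTGCAC) start at positions 19, 44, 143, 202.
Wfl60II cuts after base 5 of each site (before the last base), so after positions 23, 48, 147, 206.
Linear molecule, 4 cuts → 5 fragments:
  1–23 → 23 bp
  24–48 → 25 bp
  49–147 → 99 bp
  148–206 → 59 bp
  207–248 → 42 bp
Sorted largest to smallest: 99, 59, 42, 25, 23 bp.

99, 59, 42, 25, 23 bp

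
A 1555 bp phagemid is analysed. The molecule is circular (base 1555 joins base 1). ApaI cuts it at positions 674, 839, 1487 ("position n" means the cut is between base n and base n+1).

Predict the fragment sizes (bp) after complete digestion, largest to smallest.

742, 648, 165 bp

Circular molecule, 3 cuts → 3 fragments:
  839 − 674 = 165 bp
  1487 − 839 = 648 bp
  wrap: 1555 − 1487 + 674 = 742 bp
Sorted largest to smallest: 742, 648, 165 bp.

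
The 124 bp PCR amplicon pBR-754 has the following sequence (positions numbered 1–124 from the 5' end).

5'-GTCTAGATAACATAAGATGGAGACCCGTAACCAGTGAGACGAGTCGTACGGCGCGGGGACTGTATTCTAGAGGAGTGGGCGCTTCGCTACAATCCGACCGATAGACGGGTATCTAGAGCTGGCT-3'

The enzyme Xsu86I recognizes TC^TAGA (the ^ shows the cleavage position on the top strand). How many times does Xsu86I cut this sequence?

3

TCTAGA occurs starting at positions 2, 66, 112.
Xsu86I cuts at 3 sites.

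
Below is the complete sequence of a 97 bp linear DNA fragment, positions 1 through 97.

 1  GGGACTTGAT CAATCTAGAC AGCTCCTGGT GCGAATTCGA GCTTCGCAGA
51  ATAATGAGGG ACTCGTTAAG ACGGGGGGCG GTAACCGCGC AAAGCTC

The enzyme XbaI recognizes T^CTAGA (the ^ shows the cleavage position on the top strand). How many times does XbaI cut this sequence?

1

TCTAGA occurs starting at position 14.
XbaI cuts at 1 site.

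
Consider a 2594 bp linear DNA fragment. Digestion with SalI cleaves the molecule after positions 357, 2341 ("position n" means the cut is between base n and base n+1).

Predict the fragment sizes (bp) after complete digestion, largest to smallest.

Linear molecule, 2 cuts → 3 fragments:
  357 − 0 = 357 bp
  2341 − 357 = 1984 bp
  2594 − 2341 = 253 bp
Sorted largest to smallest: 1984, 357, 253 bp.

1984, 357, 253 bp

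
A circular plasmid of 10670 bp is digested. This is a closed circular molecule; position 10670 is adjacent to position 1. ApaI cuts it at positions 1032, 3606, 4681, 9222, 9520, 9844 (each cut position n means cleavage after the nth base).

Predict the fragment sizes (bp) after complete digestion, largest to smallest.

Circular molecule, 6 cuts → 6 fragments:
  3606 − 1032 = 2574 bp
  4681 − 3606 = 1075 bp
  9222 − 4681 = 4541 bp
  9520 − 9222 = 298 bp
  9844 − 9520 = 324 bp
  wrap: 10670 − 9844 + 1032 = 1858 bp
Sorted largest to smallest: 4541, 2574, 1858, 1075, 324, 298 bp.

4541, 2574, 1858, 1075, 324, 298 bp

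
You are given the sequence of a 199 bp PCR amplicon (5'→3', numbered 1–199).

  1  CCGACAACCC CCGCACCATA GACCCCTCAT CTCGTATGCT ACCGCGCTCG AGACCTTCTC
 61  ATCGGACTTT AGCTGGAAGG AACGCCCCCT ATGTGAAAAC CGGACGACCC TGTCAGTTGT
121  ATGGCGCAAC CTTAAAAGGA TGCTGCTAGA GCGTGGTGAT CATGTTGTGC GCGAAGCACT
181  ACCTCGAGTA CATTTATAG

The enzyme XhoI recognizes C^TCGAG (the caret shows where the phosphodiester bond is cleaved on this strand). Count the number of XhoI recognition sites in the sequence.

2

CTCGAG occurs starting at positions 47, 183.
XhoI cuts at 2 sites.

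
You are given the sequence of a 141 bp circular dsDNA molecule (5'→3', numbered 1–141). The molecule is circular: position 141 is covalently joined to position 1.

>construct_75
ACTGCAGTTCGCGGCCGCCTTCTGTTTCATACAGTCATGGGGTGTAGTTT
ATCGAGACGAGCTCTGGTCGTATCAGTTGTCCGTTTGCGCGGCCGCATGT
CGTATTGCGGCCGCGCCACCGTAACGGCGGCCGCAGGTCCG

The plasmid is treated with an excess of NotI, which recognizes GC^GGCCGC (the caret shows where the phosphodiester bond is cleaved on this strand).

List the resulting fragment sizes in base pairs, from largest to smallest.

78, 25, 20, 18 bp

NotI sites (GCGGCCGC) start at positions 11, 89, 107, 127.
NotI cuts after base 2 of each site, so after positions 12, 90, 108, 128.
Circular molecule, 4 cuts → 4 fragments:
  13–90 → 78 bp
  91–108 → 18 bp
  109–128 → 20 bp
  129–141 then 1–12 → 13 + 12 = 25 bp
Sorted largest to smallest: 78, 25, 20, 18 bp.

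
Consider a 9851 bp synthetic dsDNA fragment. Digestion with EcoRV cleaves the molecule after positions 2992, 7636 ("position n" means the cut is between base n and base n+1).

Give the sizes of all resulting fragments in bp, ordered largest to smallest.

4644, 2992, 2215 bp

Linear molecule, 2 cuts → 3 fragments:
  2992 − 0 = 2992 bp
  7636 − 2992 = 4644 bp
  9851 − 7636 = 2215 bp
Sorted largest to smallest: 4644, 2992, 2215 bp.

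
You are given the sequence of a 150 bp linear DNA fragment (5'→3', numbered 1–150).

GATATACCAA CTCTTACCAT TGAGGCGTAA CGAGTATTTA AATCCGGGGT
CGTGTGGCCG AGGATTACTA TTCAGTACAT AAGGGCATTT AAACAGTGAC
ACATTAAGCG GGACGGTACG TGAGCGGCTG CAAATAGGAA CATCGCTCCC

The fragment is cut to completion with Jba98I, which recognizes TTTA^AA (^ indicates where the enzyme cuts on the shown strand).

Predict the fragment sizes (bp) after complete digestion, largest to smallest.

59, 51, 40 bp

Jba98I sites (TTTAAA) start at positions 37, 88.
Jba98I cuts after base 4 of each site, so after positions 40, 91.
Linear molecule, 2 cuts → 3 fragments:
  1–40 → 40 bp
  41–91 → 51 bp
  92–150 → 59 bp
Sorted largest to smallest: 59, 51, 40 bp.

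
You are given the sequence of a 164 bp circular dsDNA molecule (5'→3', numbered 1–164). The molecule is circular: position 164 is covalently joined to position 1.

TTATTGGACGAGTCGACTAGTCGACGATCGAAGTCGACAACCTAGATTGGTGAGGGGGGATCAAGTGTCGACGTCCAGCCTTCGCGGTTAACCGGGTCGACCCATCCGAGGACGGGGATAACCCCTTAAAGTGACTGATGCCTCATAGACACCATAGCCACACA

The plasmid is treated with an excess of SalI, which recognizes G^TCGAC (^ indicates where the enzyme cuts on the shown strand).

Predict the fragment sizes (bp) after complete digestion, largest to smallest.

SalI sites (GTCGAC) start at positions 12, 20, 33, 67, 96.
SalI cuts after the first base of each site, so after positions 12, 20, 33, 67, 96.
Circular molecule, 5 cuts → 5 fragments:
  13–20 → 8 bp
  21–33 → 13 bp
  34–67 → 34 bp
  68–96 → 29 bp
  97–164 then 1–12 → 68 + 12 = 80 bp
Sorted largest to smallest: 80, 34, 29, 13, 8 bp.

80, 34, 29, 13, 8 bp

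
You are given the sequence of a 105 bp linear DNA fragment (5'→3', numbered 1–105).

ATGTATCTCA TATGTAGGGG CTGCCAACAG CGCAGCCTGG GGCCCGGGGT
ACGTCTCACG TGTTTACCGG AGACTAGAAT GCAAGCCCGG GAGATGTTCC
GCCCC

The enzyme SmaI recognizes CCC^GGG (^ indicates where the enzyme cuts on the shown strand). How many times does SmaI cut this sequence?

2

CCCGGG occurs starting at positions 43, 86.
SmaI cuts at 2 sites.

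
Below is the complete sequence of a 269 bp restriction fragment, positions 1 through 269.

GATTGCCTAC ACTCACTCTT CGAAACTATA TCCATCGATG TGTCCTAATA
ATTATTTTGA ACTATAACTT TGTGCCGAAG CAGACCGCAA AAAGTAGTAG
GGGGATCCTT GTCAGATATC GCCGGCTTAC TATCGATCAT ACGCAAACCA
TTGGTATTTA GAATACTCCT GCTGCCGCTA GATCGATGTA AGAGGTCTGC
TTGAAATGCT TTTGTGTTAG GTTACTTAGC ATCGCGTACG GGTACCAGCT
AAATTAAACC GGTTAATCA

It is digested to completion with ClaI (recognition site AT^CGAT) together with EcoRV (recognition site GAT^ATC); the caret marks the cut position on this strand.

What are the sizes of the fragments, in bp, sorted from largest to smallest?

ClaI sites (ATCGAT) start at positions 34, 132, 182.
ClaI cuts after base 2 of each site, so after positions 35, 133, 183.
The EcoRV site (GATATC) starts at position 115.
EcoRV cuts after base 3 of each site, so after position 117.
Combined cut positions: 35, 117, 133, 183.
Linear molecule, 4 cuts → 5 fragments:
  1–35 → 35 bp
  36–117 → 82 bp
  118–133 → 16 bp
  134–183 → 50 bp
  184–269 → 86 bp
Sorted largest to smallest: 86, 82, 50, 35, 16 bp.

86, 82, 50, 35, 16 bp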